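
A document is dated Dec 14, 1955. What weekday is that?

January 1, 1955 is a Saturday.
Jan 1, 1955 → Feb 1, 1955: 31 days (January has 31).
Feb 1, 1955 → Mar 1, 1955: 28 days (February has 28).
Mar 1, 1955 → Apr 1, 1955: 31 days (March has 31).
Apr 1, 1955 → May 1, 1955: 30 days (April has 30).
May 1, 1955 → Jun 1, 1955: 31 days (May has 31).
Jun 1, 1955 → Jul 1, 1955: 30 days (June has 30).
Jul 1, 1955 → Aug 1, 1955: 31 days (July has 31).
Aug 1, 1955 → Sep 1, 1955: 31 days (August has 31).
Sep 1, 1955 → Oct 1, 1955: 30 days (September has 30).
Oct 1, 1955 → Nov 1, 1955: 31 days (October has 31).
Nov 1, 1955 → Dec 1, 1955: 30 days (November has 30).
Dec 1, 1955 → Dec 14, 1955: 13 days.
Total: 347 days.
347 mod 7 = 4, so Saturday + 4 = Wednesday.

Wednesday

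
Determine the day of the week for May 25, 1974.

Saturday

Doomsday rule: the anchor day for the 1900s is Wednesday. For year 74: 74÷12 = 6 r 2, and 2÷4 = 0, so 6+2+0 = 8.
Wednesday + 8 ≡ Thursday — that's 1974's doomsday.
In May the doomsday date is May 9.
May 25 is 16 days after May 9; 16 mod 7 = 2, so Thursday + 2 = Saturday.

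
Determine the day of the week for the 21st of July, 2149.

Monday

Doomsday rule: the anchor day for the 2100s is Sunday. For year 49: 49÷12 = 4 r 1, and 1÷4 = 0, so 4+1+0 = 5.
Sunday + 5 ≡ Friday — that's 2149's doomsday.
In July the doomsday date is Jul 11.
Jul 21 is 10 days after Jul 11; 10 mod 7 = 3, so Friday + 3 = Monday.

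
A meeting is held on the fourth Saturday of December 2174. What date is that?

December 1, 2174 is a Thursday.
The first Saturday is therefore December 3 (2 days later).
The fourth Saturday is 3 + 3×7 = December 24.

December 24, 2174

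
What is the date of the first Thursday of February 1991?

February 1, 1991 is a Friday.
The first Thursday is therefore February 7 (6 days later).

February 7, 1991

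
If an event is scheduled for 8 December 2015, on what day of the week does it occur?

Doomsday rule: the anchor day for the 2000s is Tuesday. For year 15: 15÷12 = 1 r 3, and 3÷4 = 0, so 1+3+0 = 4.
Tuesday + 4 ≡ Saturday — that's 2015's doomsday.
In December the doomsday date is Dec 12.
Dec 8 is 4 days before Dec 12; 4 mod 7 = 4, so Saturday − 4 = Tuesday.

Tuesday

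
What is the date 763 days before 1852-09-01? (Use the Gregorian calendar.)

−366 (one year; includes Feb 29, 1852) → Sep 1, 1851 (397 left).
−1 → Aug 31, 1851 (end of Aug, 31 days; 396 left).
−31 → Jul 31, 1851 (end of Jul, 31 days; 365 left).
−31 → Jun 30, 1851 (end of Jun, 30 days; 334 left).
−30 → May 31, 1851 (end of May, 31 days; 304 left).
−31 → Apr 30, 1851 (end of Apr, 30 days; 273 left).
−30 → Mar 31, 1851 (end of Mar, 31 days; 243 left).
−31 → Feb 28, 1851 (end of Feb, 28 days; 212 left).
−28 → Jan 31, 1851 (end of Jan, 31 days; 184 left).
−31 → Dec 31, 1850 (end of Dec, 31 days; 153 left).
−31 → Nov 30, 1850 (end of Nov, 30 days; 122 left).
−30 → Oct 31, 1850 (end of Oct, 31 days; 92 left).
−31 → Sep 30, 1850 (end of Sep, 30 days; 61 left).
−30 → Aug 31, 1850 (end of Aug, 31 days; 31 left).
−31 → Jul 31, 1850 (end of Jul, 31 days; 0 left).

July 31, 1850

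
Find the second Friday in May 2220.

May 12, 2220

May 1, 2220 is a Monday.
The first Friday is therefore May 5 (4 days later).
The second Friday is 5 + 1×7 = May 12.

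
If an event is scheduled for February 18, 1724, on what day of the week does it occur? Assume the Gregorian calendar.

Doomsday rule: the anchor day for the 1700s is Sunday. For year 24: 24÷12 = 2 r 0, and 0÷4 = 0, so 2+0+0 = 2.
Sunday + 2 ≡ Tuesday — that's 1724's doomsday.
In February the doomsday date is Feb 29 (1724 is a leap year (divisible by 4)).
Feb 18 is 11 days before Feb 29; 11 mod 7 = 4, so Tuesday − 4 = Friday.

Friday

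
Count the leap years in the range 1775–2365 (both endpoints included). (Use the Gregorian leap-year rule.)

Multiples of 4 in [1775,2365]: 148.
Of those, multiples of 100: 6 (not leap unless ÷400).
Multiples of 400: 1.
Leap years = 148 − 6 + 1 = 143.

143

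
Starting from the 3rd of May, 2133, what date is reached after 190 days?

May has 31 days: +29 → Jun 1, 2133 (161 left).
Jun has 30 days: +30 → Jul 1, 2133 (131 left).
Jul has 31 days: +31 → Aug 1, 2133 (100 left).
Aug has 31 days: +31 → Sep 1, 2133 (69 left).
Sep has 30 days: +30 → Oct 1, 2133 (39 left).
Oct has 31 days: +31 → Nov 1, 2133 (8 left).
+8 → Nov 9, 2133.

November 9, 2133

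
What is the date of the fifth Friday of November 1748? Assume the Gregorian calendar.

November 1, 1748 is a Friday.
The first Friday is therefore November 1 (same day).
The fifth Friday is 1 + 4×7 = November 29.

November 29, 1748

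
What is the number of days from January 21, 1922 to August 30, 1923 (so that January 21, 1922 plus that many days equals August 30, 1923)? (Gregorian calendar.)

586

Jan 21, 1922 → Jan 21, 1923: 365 days.
Jan 21, 1923 → Feb 21, 1923: 31 days (January has 31).
Feb 21, 1923 → Mar 21, 1923: 28 days (February has 28).
Mar 21, 1923 → Apr 21, 1923: 31 days (March has 31).
Apr 21, 1923 → May 21, 1923: 30 days (April has 30).
May 21, 1923 → Jun 21, 1923: 31 days (May has 31).
Jun 21, 1923 → Jul 21, 1923: 30 days (June has 30).
Jul 21, 1923 → Aug 21, 1923: 31 days (July has 31).
Aug 21, 1923 → Aug 30, 1923: 9 days.
Total: 586 days.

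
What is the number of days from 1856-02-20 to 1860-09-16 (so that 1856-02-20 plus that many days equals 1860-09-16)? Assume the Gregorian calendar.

1670

Feb 20, 1856 → Feb 20, 1857: 366 days (Feb 29, 1856 is in that span).
Feb 20, 1857 → Feb 20, 1858: 365 days.
Feb 20, 1858 → Feb 20, 1859: 365 days.
Feb 20, 1859 → Feb 20, 1860: 365 days.
Feb 20, 1860 → Mar 20, 1860: 29 days (February has 29).
Mar 20, 1860 → Apr 20, 1860: 31 days (March has 31).
Apr 20, 1860 → May 20, 1860: 30 days (April has 30).
May 20, 1860 → Jun 20, 1860: 31 days (May has 31).
Jun 20, 1860 → Jul 20, 1860: 30 days (June has 30).
Jul 20, 1860 → Aug 20, 1860: 31 days (July has 31).
Aug 20, 1860 → Sep 16, 1860: 27 days.
Total: 1670 days.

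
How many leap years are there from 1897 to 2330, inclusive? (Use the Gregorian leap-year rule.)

Multiples of 4 in [1897,2330]: 108.
Of those, multiples of 100: 5 (not leap unless ÷400).
Multiples of 400: 1.
Leap years = 108 − 5 + 1 = 104.

104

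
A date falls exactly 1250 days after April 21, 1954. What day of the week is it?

Apr 21, 1954 is a Wednesday.
1250 mod 7 = 4, so 1250 days after a Wednesday is Wednesday + 4 = Sunday.

Sunday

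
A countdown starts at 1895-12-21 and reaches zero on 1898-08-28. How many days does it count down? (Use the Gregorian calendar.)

981

Dec 21, 1895 → Dec 21, 1896: 366 days (Feb 29, 1896 is in that span).
Dec 21, 1896 → Dec 21, 1897: 365 days.
Dec 21, 1897 → Jan 21, 1898: 31 days (December has 31).
Jan 21, 1898 → Feb 21, 1898: 31 days (January has 31).
Feb 21, 1898 → Mar 21, 1898: 28 days (February has 28).
Mar 21, 1898 → Apr 21, 1898: 31 days (March has 31).
Apr 21, 1898 → May 21, 1898: 30 days (April has 30).
May 21, 1898 → Jun 21, 1898: 31 days (May has 31).
Jun 21, 1898 → Jul 21, 1898: 30 days (June has 30).
Jul 21, 1898 → Aug 21, 1898: 31 days (July has 31).
Aug 21, 1898 → Aug 28, 1898: 7 days.
Total: 981 days.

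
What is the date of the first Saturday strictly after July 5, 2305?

Jul 5, 2305 is a Wednesday.
From Wednesday to the next Saturday is 3 days.
Jul 5, 2305 + 3 = Jul 8, 2305.

July 8, 2305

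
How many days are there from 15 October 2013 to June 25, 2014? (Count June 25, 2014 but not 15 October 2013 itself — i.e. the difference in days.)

Oct 15, 2013 → Nov 15, 2013: 31 days (October has 31).
Nov 15, 2013 → Dec 15, 2013: 30 days (November has 30).
Dec 15, 2013 → Jan 15, 2014: 31 days (December has 31).
Jan 15, 2014 → Feb 15, 2014: 31 days (January has 31).
Feb 15, 2014 → Mar 15, 2014: 28 days (February has 28).
Mar 15, 2014 → Apr 15, 2014: 31 days (March has 31).
Apr 15, 2014 → May 15, 2014: 30 days (April has 30).
May 15, 2014 → Jun 15, 2014: 31 days (May has 31).
Jun 15, 2014 → Jun 25, 2014: 10 days.
Total: 253 days.

253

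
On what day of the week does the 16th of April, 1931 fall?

Doomsday rule: the anchor day for the 1900s is Wednesday. For year 31: 31÷12 = 2 r 7, and 7÷4 = 1, so 2+7+1 = 10.
Wednesday + 10 ≡ Saturday — that's 1931's doomsday.
In April the doomsday date is Apr 4.
Apr 16 is 12 days after Apr 4; 12 mod 7 = 5, so Saturday + 5 = Thursday.

Thursday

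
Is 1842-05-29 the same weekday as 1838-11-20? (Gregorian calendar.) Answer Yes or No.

From Nov 20, 1838 to May 29, 1842 is 1286 days.
1286 mod 7 = 5, so they are different weekdays.
(Nov 20, 1838 is a Tuesday; May 29, 1842 is a Sunday.)

No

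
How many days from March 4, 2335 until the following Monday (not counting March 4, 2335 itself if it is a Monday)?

Mar 4, 2335 is a Monday.
From Monday to the next Monday is 7 days.

7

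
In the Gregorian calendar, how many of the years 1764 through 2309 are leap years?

132

Multiples of 4 in [1764,2309]: 137.
Of those, multiples of 100: 6 (not leap unless ÷400).
Multiples of 400: 1.
Leap years = 137 − 6 + 1 = 132.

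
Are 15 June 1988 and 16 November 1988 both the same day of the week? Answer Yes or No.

From Jun 15, 1988 to Nov 16, 1988 is 154 days.
154 mod 7 = 0, so they are the same weekday.
(Jun 15, 1988 is a Wednesday; Nov 16, 1988 is a Wednesday.)

Yes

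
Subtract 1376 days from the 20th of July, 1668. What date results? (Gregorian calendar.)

−366 (one year; includes Feb 29, 1668) → Jul 20, 1667 (1010 left).
−365 (one year) → Jul 20, 1666 (645 left).
−365 (one year) → Jul 20, 1665 (280 left).
−20 → Jun 30, 1665 (end of Jun, 30 days; 260 left).
−30 → May 31, 1665 (end of May, 31 days; 230 left).
−31 → Apr 30, 1665 (end of Apr, 30 days; 199 left).
−30 → Mar 31, 1665 (end of Mar, 31 days; 169 left).
−31 → Feb 28, 1665 (end of Feb, 28 days; 138 left).
−28 → Jan 31, 1665 (end of Jan, 31 days; 110 left).
−31 → Dec 31, 1664 (end of Dec, 31 days; 79 left).
−31 → Nov 30, 1664 (end of Nov, 30 days; 48 left).
−30 → Oct 31, 1664 (end of Oct, 31 days; 18 left).
−18 → Oct 13, 1664.

October 13, 1664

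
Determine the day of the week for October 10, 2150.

Doomsday rule: the anchor day for the 2100s is Sunday. For year 50: 50÷12 = 4 r 2, and 2÷4 = 0, so 4+2+0 = 6.
Sunday + 6 ≡ Saturday — that's 2150's doomsday.
In October the doomsday date is Oct 10.
Oct 10 is the doomsday itself: Saturday.

Saturday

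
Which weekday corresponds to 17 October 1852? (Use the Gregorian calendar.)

Sunday

Doomsday rule: the anchor day for the 1800s is Friday. For year 52: 52÷12 = 4 r 4, and 4÷4 = 1, so 4+4+1 = 9.
Friday + 9 ≡ Sunday — that's 1852's doomsday.
In October the doomsday date is Oct 10.
Oct 17 is 7 days after Oct 10; 7 mod 7 = 0, so Sunday + 0 = Sunday.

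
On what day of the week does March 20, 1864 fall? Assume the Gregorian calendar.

Doomsday rule: the anchor day for the 1800s is Friday. For year 64: 64÷12 = 5 r 4, and 4÷4 = 1, so 5+4+1 = 10.
Friday + 10 ≡ Monday — that's 1864's doomsday.
In March the doomsday date is Mar 14.
Mar 20 is 6 days after Mar 14; 6 mod 7 = 6, so Monday + 6 = Sunday.

Sunday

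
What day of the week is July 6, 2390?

Friday

Doomsday rule: the anchor day for the 2300s is Wednesday. For year 90: 90÷12 = 7 r 6, and 6÷4 = 1, so 7+6+1 = 14.
Wednesday + 14 ≡ Wednesday — that's 2390's doomsday.
In July the doomsday date is Jul 11.
Jul 6 is 5 days before Jul 11; 5 mod 7 = 5, so Wednesday − 5 = Friday.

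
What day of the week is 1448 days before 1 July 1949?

First find the weekday of Jul 1, 1949. Doomsday rule: the anchor day for the 1900s is Wednesday. For year 49: 49÷12 = 4 r 1, and 1÷4 = 0, so 4+1+0 = 5.
Wednesday + 5 ≡ Monday — that's 1949's doomsday.
In July the doomsday date is Jul 11.
Jul 1 is 10 days before Jul 11; 10 mod 7 = 3, so Monday − 3 = Friday.
1448 mod 7 = 6, so 1448 days before a Friday is Friday − 6 = Saturday.

Saturday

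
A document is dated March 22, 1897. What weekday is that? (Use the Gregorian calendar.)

Monday

Doomsday rule: the anchor day for the 1800s is Friday. For year 97: 97÷12 = 8 r 1, and 1÷4 = 0, so 8+1+0 = 9.
Friday + 9 ≡ Sunday — that's 1897's doomsday.
In March the doomsday date is Mar 14.
Mar 22 is 8 days after Mar 14; 8 mod 7 = 1, so Sunday + 1 = Monday.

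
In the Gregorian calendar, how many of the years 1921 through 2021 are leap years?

Multiples of 4 in [1921,2021]: 25.
Of those, multiples of 100: 1 (not leap unless ÷400).
Multiples of 400: 1.
Leap years = 25 − 1 + 1 = 25.

25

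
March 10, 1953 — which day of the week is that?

Tuesday

January 1, 1953 is a Thursday.
Jan 1, 1953 → Feb 1, 1953: 31 days (January has 31).
Feb 1, 1953 → Mar 1, 1953: 28 days (February has 28).
Mar 1, 1953 → Mar 10, 1953: 9 days.
Total: 68 days.
68 mod 7 = 5, so Thursday + 5 = Tuesday.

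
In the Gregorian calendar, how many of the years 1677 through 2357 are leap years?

Multiples of 4 in [1677,2357]: 170.
Of those, multiples of 100: 7 (not leap unless ÷400).
Multiples of 400: 1.
Leap years = 170 − 7 + 1 = 164.

164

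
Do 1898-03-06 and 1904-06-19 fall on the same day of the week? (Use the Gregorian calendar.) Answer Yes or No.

From Mar 6, 1898 to Jun 19, 1904 is 2296 days.
2296 mod 7 = 0, so they are the same weekday.
(Mar 6, 1898 is a Sunday; Jun 19, 1904 is a Sunday.)

Yes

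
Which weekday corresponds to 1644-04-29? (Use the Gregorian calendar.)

Doomsday rule: the anchor day for the 1600s is Tuesday. For year 44: 44÷12 = 3 r 8, and 8÷4 = 2, so 3+8+2 = 13.
Tuesday + 13 ≡ Monday — that's 1644's doomsday.
In April the doomsday date is Apr 4.
Apr 29 is 25 days after Apr 4; 25 mod 7 = 4, so Monday + 4 = Friday.

Friday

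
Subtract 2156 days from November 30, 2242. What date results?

−365 (one year) → Nov 30, 2241 (1791 left).
−365 (one year) → Nov 30, 2240 (1426 left).
−366 (one year; includes Feb 29, 2240) → Nov 30, 2239 (1060 left).
−365 (one year) → Nov 30, 2238 (695 left).
−365 (one year) → Nov 30, 2237 (330 left).
−30 → Oct 31, 2237 (end of Oct, 31 days; 300 left).
−31 → Sep 30, 2237 (end of Sep, 30 days; 269 left).
−30 → Aug 31, 2237 (end of Aug, 31 days; 239 left).
−31 → Jul 31, 2237 (end of Jul, 31 days; 208 left).
−31 → Jun 30, 2237 (end of Jun, 30 days; 177 left).
−30 → May 31, 2237 (end of May, 31 days; 147 left).
−31 → Apr 30, 2237 (end of Apr, 30 days; 116 left).
−30 → Mar 31, 2237 (end of Mar, 31 days; 86 left).
−31 → Feb 28, 2237 (end of Feb, 28 days; 55 left).
−28 → Jan 31, 2237 (end of Jan, 31 days; 27 left).
−27 → Jan 4, 2237.

January 4, 2237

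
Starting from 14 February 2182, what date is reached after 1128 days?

+365 (one year) → Feb 14, 2183 (763 left).
+365 (one year) → Feb 14, 2184 (398 left).
Feb has 29 days: +16 → Mar 1, 2184 (382 left).
Mar has 31 days: +31 → Apr 1, 2184 (351 left).
Apr has 30 days: +30 → May 1, 2184 (321 left).
May has 31 days: +31 → Jun 1, 2184 (290 left).
Jun has 30 days: +30 → Jul 1, 2184 (260 left).
Jul has 31 days: +31 → Aug 1, 2184 (229 left).
Aug has 31 days: +31 → Sep 1, 2184 (198 left).
Sep has 30 days: +30 → Oct 1, 2184 (168 left).
Oct has 31 days: +31 → Nov 1, 2184 (137 left).
Nov has 30 days: +30 → Dec 1, 2184 (107 left).
Dec has 31 days: +31 → Jan 1, 2185 (76 left).
Jan has 31 days: +31 → Feb 1, 2185 (45 left).
Feb has 28 days: +28 → Mar 1, 2185 (17 left).
+17 → Mar 18, 2185.

March 18, 2185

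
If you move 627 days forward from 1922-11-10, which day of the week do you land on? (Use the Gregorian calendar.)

Tuesday

First find the weekday of Nov 10, 1922. Doomsday rule: the anchor day for the 1900s is Wednesday. For year 22: 22÷12 = 1 r 10, and 10÷4 = 2, so 1+10+2 = 13.
Wednesday + 13 ≡ Tuesday — that's 1922's doomsday.
In November the doomsday date is Nov 7.
Nov 10 is 3 days after Nov 7; 3 mod 7 = 3, so Tuesday + 3 = Friday.
627 mod 7 = 4, so 627 days after a Friday is Friday + 4 = Tuesday.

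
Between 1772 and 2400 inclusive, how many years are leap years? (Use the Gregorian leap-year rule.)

153

Multiples of 4 in [1772,2400]: 158.
Of those, multiples of 100: 7 (not leap unless ÷400).
Multiples of 400: 2.
Leap years = 158 − 7 + 2 = 153.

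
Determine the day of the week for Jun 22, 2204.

Doomsday rule: the anchor day for the 2200s is Friday. For year 04: 4÷12 = 0 r 4, and 4÷4 = 1, so 0+4+1 = 5.
Friday + 5 ≡ Wednesday — that's 2204's doomsday.
In June the doomsday date is Jun 6.
Jun 22 is 16 days after Jun 6; 16 mod 7 = 2, so Wednesday + 2 = Friday.

Friday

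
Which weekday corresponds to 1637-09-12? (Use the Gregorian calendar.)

Doomsday rule: the anchor day for the 1600s is Tuesday. For year 37: 37÷12 = 3 r 1, and 1÷4 = 0, so 3+1+0 = 4.
Tuesday + 4 ≡ Saturday — that's 1637's doomsday.
In September the doomsday date is Sep 5.
Sep 12 is 7 days after Sep 5; 7 mod 7 = 0, so Saturday + 0 = Saturday.

Saturday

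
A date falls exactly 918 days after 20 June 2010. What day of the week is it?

Monday

First find the weekday of Jun 20, 2010. Doomsday rule: the anchor day for the 2000s is Tuesday. For year 10: 10÷12 = 0 r 10, and 10÷4 = 2, so 0+10+2 = 12.
Tuesday + 12 ≡ Sunday — that's 2010's doomsday.
In June the doomsday date is Jun 6.
Jun 20 is 14 days after Jun 6; 14 mod 7 = 0, so Sunday + 0 = Sunday.
918 mod 7 = 1, so 918 days after a Sunday is Sunday + 1 = Monday.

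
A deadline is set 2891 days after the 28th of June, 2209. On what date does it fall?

May 28, 2217

+365 (one year) → Jun 28, 2210 (2526 left).
+365 (one year) → Jun 28, 2211 (2161 left).
+366 (one year; includes Feb 29, 2212) → Jun 28, 2212 (1795 left).
+365 (one year) → Jun 28, 2213 (1430 left).
+365 (one year) → Jun 28, 2214 (1065 left).
+365 (one year) → Jun 28, 2215 (700 left).
+366 (one year; includes Feb 29, 2216) → Jun 28, 2216 (334 left).
Jun has 30 days: +3 → Jul 1, 2216 (331 left).
Jul has 31 days: +31 → Aug 1, 2216 (300 left).
Aug has 31 days: +31 → Sep 1, 2216 (269 left).
Sep has 30 days: +30 → Oct 1, 2216 (239 left).
Oct has 31 days: +31 → Nov 1, 2216 (208 left).
Nov has 30 days: +30 → Dec 1, 2216 (178 left).
Dec has 31 days: +31 → Jan 1, 2217 (147 left).
Jan has 31 days: +31 → Feb 1, 2217 (116 left).
Feb has 28 days: +28 → Mar 1, 2217 (88 left).
Mar has 31 days: +31 → Apr 1, 2217 (57 left).
Apr has 30 days: +30 → May 1, 2217 (27 left).
+27 → May 28, 2217.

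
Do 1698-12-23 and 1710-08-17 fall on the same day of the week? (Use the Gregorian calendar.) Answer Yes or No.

No

From Dec 23, 1698 to Aug 17, 1710 is 4254 days.
4254 mod 7 = 5, so they are different weekdays.
(Dec 23, 1698 is a Tuesday; Aug 17, 1710 is a Sunday.)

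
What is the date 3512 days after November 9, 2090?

+365 (one year) → Nov 9, 2091 (3147 left).
+366 (one year; includes Feb 29, 2092) → Nov 9, 2092 (2781 left).
+365 (one year) → Nov 9, 2093 (2416 left).
+365 (one year) → Nov 9, 2094 (2051 left).
+365 (one year) → Nov 9, 2095 (1686 left).
+366 (one year; includes Feb 29, 2096) → Nov 9, 2096 (1320 left).
+365 (one year) → Nov 9, 2097 (955 left).
+365 (one year) → Nov 9, 2098 (590 left).
+365 (one year) → Nov 9, 2099 (225 left).
Nov has 30 days: +22 → Dec 1, 2099 (203 left).
Dec has 31 days: +31 → Jan 1, 2100 (172 left).
Jan has 31 days: +31 → Feb 1, 2100 (141 left).
Feb has 28 days: +28 → Mar 1, 2100 (113 left).
Mar has 31 days: +31 → Apr 1, 2100 (82 left).
Apr has 30 days: +30 → May 1, 2100 (52 left).
May has 31 days: +31 → Jun 1, 2100 (21 left).
+21 → Jun 22, 2100.

June 22, 2100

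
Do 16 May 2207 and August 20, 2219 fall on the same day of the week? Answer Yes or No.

From May 16, 2207 to Aug 20, 2219 is 4479 days.
4479 mod 7 = 6, so they are different weekdays.
(May 16, 2207 is a Saturday; Aug 20, 2219 is a Friday.)

No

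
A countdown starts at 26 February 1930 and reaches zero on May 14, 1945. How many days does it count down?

Feb 26, 1930 → Feb 26, 1931: 365 days.
Feb 26, 1931 → Feb 26, 1932: 365 days.
Feb 26, 1932 → Feb 26, 1933: 366 days (Feb 29, 1932 is in that span).
Feb 26, 1933 → Feb 26, 1934: 365 days.
Feb 26, 1934 → Feb 26, 1935: 365 days.
Feb 26, 1935 → Feb 26, 1936: 365 days.
Feb 26, 1936 → Feb 26, 1937: 366 days (Feb 29, 1936 is in that span).
Feb 26, 1937 → Feb 26, 1938: 365 days.
Feb 26, 1938 → Feb 26, 1939: 365 days.
Feb 26, 1939 → Feb 26, 1940: 365 days.
Feb 26, 1940 → Feb 26, 1941: 366 days (Feb 29, 1940 is in that span).
Feb 26, 1941 → Feb 26, 1942: 365 days.
Feb 26, 1942 → Feb 26, 1943: 365 days.
Feb 26, 1943 → Feb 26, 1944: 365 days.
Feb 26, 1944 → Feb 26, 1945: 366 days (Feb 29, 1944 is in that span).
Feb 26, 1945 → Mar 26, 1945: 28 days (February has 28).
Mar 26, 1945 → Apr 26, 1945: 31 days (March has 31).
Apr 26, 1945 → May 14, 1945: 18 days.
Total: 5556 days.

5556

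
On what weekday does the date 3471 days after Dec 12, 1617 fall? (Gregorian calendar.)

Dec 12, 1617 is a Tuesday.
3471 mod 7 = 6, so 3471 days after a Tuesday is Tuesday + 6 = Monday.

Monday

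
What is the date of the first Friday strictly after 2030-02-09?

Feb 9, 2030 is a Saturday.
From Saturday to the next Friday is 6 days.
Feb 9, 2030 + 6 = Feb 15, 2030.

February 15, 2030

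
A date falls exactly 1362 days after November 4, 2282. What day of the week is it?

Nov 4, 2282 is a Saturday.
1362 mod 7 = 4, so 1362 days after a Saturday is Saturday + 4 = Wednesday.

Wednesday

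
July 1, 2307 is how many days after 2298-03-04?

Mar 4, 2298 → Mar 4, 2299: 365 days.
Mar 4, 2299 → Mar 4, 2300: 365 days.
Mar 4, 2300 → Mar 4, 2301: 365 days.
Mar 4, 2301 → Mar 4, 2302: 365 days.
Mar 4, 2302 → Mar 4, 2303: 365 days.
Mar 4, 2303 → Mar 4, 2304: 366 days (Feb 29, 2304 is in that span).
Mar 4, 2304 → Mar 4, 2305: 365 days.
Mar 4, 2305 → Mar 4, 2306: 365 days.
Mar 4, 2306 → Mar 4, 2307: 365 days.
Mar 4, 2307 → Apr 4, 2307: 31 days (March has 31).
Apr 4, 2307 → May 4, 2307: 30 days (April has 30).
May 4, 2307 → Jun 4, 2307: 31 days (May has 31).
Jun 4, 2307 → Jul 1, 2307: 27 days.
Total: 3405 days.

3405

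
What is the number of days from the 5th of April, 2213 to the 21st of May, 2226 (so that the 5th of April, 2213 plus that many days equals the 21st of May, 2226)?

4794

Apr 5, 2213 → Apr 5, 2214: 365 days.
Apr 5, 2214 → Apr 5, 2215: 365 days.
Apr 5, 2215 → Apr 5, 2216: 366 days (Feb 29, 2216 is in that span).
Apr 5, 2216 → Apr 5, 2217: 365 days.
Apr 5, 2217 → Apr 5, 2218: 365 days.
Apr 5, 2218 → Apr 5, 2219: 365 days.
Apr 5, 2219 → Apr 5, 2220: 366 days (Feb 29, 2220 is in that span).
Apr 5, 2220 → Apr 5, 2221: 365 days.
Apr 5, 2221 → Apr 5, 2222: 365 days.
Apr 5, 2222 → Apr 5, 2223: 365 days.
Apr 5, 2223 → Apr 5, 2224: 366 days (Feb 29, 2224 is in that span).
Apr 5, 2224 → Apr 5, 2225: 365 days.
Apr 5, 2225 → Apr 5, 2226: 365 days.
Apr 5, 2226 → May 5, 2226: 30 days (April has 30).
May 5, 2226 → May 21, 2226: 16 days.
Total: 4794 days.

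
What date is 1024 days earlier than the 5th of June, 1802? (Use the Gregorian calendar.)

August 15, 1799

−365 (one year) → Jun 5, 1801 (659 left).
−365 (one year) → Jun 5, 1800 (294 left).
−5 → May 31, 1800 (end of May, 31 days; 289 left).
−31 → Apr 30, 1800 (end of Apr, 30 days; 258 left).
−30 → Mar 31, 1800 (end of Mar, 31 days; 228 left).
−31 → Feb 28, 1800 (end of Feb, 28 days; 197 left).
−28 → Jan 31, 1800 (end of Jan, 31 days; 169 left).
−31 → Dec 31, 1799 (end of Dec, 31 days; 138 left).
−31 → Nov 30, 1799 (end of Nov, 30 days; 107 left).
−30 → Oct 31, 1799 (end of Oct, 31 days; 77 left).
−31 → Sep 30, 1799 (end of Sep, 30 days; 46 left).
−30 → Aug 31, 1799 (end of Aug, 31 days; 16 left).
−16 → Aug 15, 1799.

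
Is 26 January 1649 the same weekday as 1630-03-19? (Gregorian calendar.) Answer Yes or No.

Yes

From Mar 19, 1630 to Jan 26, 1649 is 6888 days.
6888 mod 7 = 0, so they are the same weekday.
(Mar 19, 1630 is a Tuesday; Jan 26, 1649 is a Tuesday.)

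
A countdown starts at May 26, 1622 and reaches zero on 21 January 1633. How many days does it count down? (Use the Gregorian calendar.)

May 26, 1622 → May 26, 1623: 365 days.
May 26, 1623 → May 26, 1624: 366 days (Feb 29, 1624 is in that span).
May 26, 1624 → May 26, 1625: 365 days.
May 26, 1625 → May 26, 1626: 365 days.
May 26, 1626 → May 26, 1627: 365 days.
May 26, 1627 → May 26, 1628: 366 days (Feb 29, 1628 is in that span).
May 26, 1628 → May 26, 1629: 365 days.
May 26, 1629 → May 26, 1630: 365 days.
May 26, 1630 → May 26, 1631: 365 days.
May 26, 1631 → May 26, 1632: 366 days (Feb 29, 1632 is in that span).
May 26, 1632 → Jun 26, 1632: 31 days (May has 31).
Jun 26, 1632 → Jul 26, 1632: 30 days (June has 30).
Jul 26, 1632 → Aug 26, 1632: 31 days (July has 31).
Aug 26, 1632 → Sep 26, 1632: 31 days (August has 31).
Sep 26, 1632 → Oct 26, 1632: 30 days (September has 30).
Oct 26, 1632 → Nov 26, 1632: 31 days (October has 31).
Nov 26, 1632 → Dec 26, 1632: 30 days (November has 30).
Dec 26, 1632 → Jan 21, 1633: 26 days.
Total: 3893 days.

3893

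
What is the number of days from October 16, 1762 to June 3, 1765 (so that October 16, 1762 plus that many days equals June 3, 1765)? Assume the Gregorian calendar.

Oct 16, 1762 → Oct 16, 1763: 365 days.
Oct 16, 1763 → Oct 16, 1764: 366 days (Feb 29, 1764 is in that span).
Oct 16, 1764 → Nov 16, 1764: 31 days (October has 31).
Nov 16, 1764 → Dec 16, 1764: 30 days (November has 30).
Dec 16, 1764 → Jan 16, 1765: 31 days (December has 31).
Jan 16, 1765 → Feb 16, 1765: 31 days (January has 31).
Feb 16, 1765 → Mar 16, 1765: 28 days (February has 28).
Mar 16, 1765 → Apr 16, 1765: 31 days (March has 31).
Apr 16, 1765 → May 16, 1765: 30 days (April has 30).
May 16, 1765 → Jun 3, 1765: 18 days.
Total: 961 days.

961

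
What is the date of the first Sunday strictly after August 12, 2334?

August 19, 2334

Aug 12, 2334 is a Sunday.
From Sunday to the next Sunday is 7 days.
Aug 12, 2334 + 7 = Aug 19, 2334.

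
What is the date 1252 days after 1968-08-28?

February 1, 1972

+365 (one year) → Aug 28, 1969 (887 left).
+365 (one year) → Aug 28, 1970 (522 left).
+365 (one year) → Aug 28, 1971 (157 left).
Aug has 31 days: +4 → Sep 1, 1971 (153 left).
Sep has 30 days: +30 → Oct 1, 1971 (123 left).
Oct has 31 days: +31 → Nov 1, 1971 (92 left).
Nov has 30 days: +30 → Dec 1, 1971 (62 left).
Dec has 31 days: +31 → Jan 1, 1972 (31 left).
Jan has 31 days: +31 → Feb 1, 1972 (0 left).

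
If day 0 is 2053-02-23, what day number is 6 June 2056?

1199

Feb 23, 2053 → Feb 23, 2054: 365 days.
Feb 23, 2054 → Feb 23, 2055: 365 days.
Feb 23, 2055 → Feb 23, 2056: 365 days.
Feb 23, 2056 → Mar 23, 2056: 29 days (February has 29).
Mar 23, 2056 → Apr 23, 2056: 31 days (March has 31).
Apr 23, 2056 → May 23, 2056: 30 days (April has 30).
May 23, 2056 → Jun 6, 2056: 14 days.
Total: 1199 days.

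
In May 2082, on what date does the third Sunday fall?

May 1, 2082 is a Friday.
The first Sunday is therefore May 3 (2 days later).
The third Sunday is 3 + 2×7 = May 17.

May 17, 2082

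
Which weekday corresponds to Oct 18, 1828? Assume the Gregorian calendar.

Saturday

Doomsday rule: the anchor day for the 1800s is Friday. For year 28: 28÷12 = 2 r 4, and 4÷4 = 1, so 2+4+1 = 7.
Friday + 7 ≡ Friday — that's 1828's doomsday.
In October the doomsday date is Oct 10.
Oct 18 is 8 days after Oct 10; 8 mod 7 = 1, so Friday + 1 = Saturday.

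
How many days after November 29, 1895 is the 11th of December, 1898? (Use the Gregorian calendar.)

1108

Nov 29, 1895 → Nov 29, 1896: 366 days (Feb 29, 1896 is in that span).
Nov 29, 1896 → Nov 29, 1897: 365 days.
Nov 29, 1897 → Dec 29, 1897: 30 days (November has 30).
Dec 29, 1897 → Jan 29, 1898: 31 days (December has 31).
Jan 29, 1898 → Feb 28, 1898: 30 days (January has 31).
Feb 28, 1898 → Mar 28, 1898: 28 days (February has 28).
Mar 28, 1898 → Apr 28, 1898: 31 days (March has 31).
Apr 28, 1898 → May 28, 1898: 30 days (April has 30).
May 28, 1898 → Jun 28, 1898: 31 days (May has 31).
Jun 28, 1898 → Jul 28, 1898: 30 days (June has 30).
Jul 28, 1898 → Aug 28, 1898: 31 days (July has 31).
Aug 28, 1898 → Sep 28, 1898: 31 days (August has 31).
Sep 28, 1898 → Oct 28, 1898: 30 days (September has 30).
Oct 28, 1898 → Nov 28, 1898: 31 days (October has 31).
Nov 28, 1898 → Dec 11, 1898: 13 days.
Total: 1108 days.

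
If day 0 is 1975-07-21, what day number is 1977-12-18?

881

Jul 21, 1975 → Jul 21, 1976: 366 days (Feb 29, 1976 is in that span).
Jul 21, 1976 → Jul 21, 1977: 365 days.
Jul 21, 1977 → Aug 21, 1977: 31 days (July has 31).
Aug 21, 1977 → Sep 21, 1977: 31 days (August has 31).
Sep 21, 1977 → Oct 21, 1977: 30 days (September has 30).
Oct 21, 1977 → Nov 21, 1977: 31 days (October has 31).
Nov 21, 1977 → Dec 18, 1977: 27 days.
Total: 881 days.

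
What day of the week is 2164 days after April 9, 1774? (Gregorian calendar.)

Sunday

Apr 9, 1774 is a Saturday.
2164 mod 7 = 1, so 2164 days after a Saturday is Saturday + 1 = Sunday.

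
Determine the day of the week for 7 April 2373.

Doomsday rule: the anchor day for the 2300s is Wednesday. For year 73: 73÷12 = 6 r 1, and 1÷4 = 0, so 6+1+0 = 7.
Wednesday + 7 ≡ Wednesday — that's 2373's doomsday.
In April the doomsday date is Apr 4.
Apr 7 is 3 days after Apr 4; 3 mod 7 = 3, so Wednesday + 3 = Saturday.

Saturday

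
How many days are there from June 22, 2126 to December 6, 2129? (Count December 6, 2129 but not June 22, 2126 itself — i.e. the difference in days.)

Jun 22, 2126 → Jun 22, 2127: 365 days.
Jun 22, 2127 → Jun 22, 2128: 366 days (Feb 29, 2128 is in that span).
Jun 22, 2128 → Jun 22, 2129: 365 days.
Jun 22, 2129 → Jul 22, 2129: 30 days (June has 30).
Jul 22, 2129 → Aug 22, 2129: 31 days (July has 31).
Aug 22, 2129 → Sep 22, 2129: 31 days (August has 31).
Sep 22, 2129 → Oct 22, 2129: 30 days (September has 30).
Oct 22, 2129 → Nov 22, 2129: 31 days (October has 31).
Nov 22, 2129 → Dec 6, 2129: 14 days.
Total: 1263 days.

1263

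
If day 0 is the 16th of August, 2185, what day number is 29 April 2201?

5734

Aug 16, 2185 → Aug 16, 2186: 365 days.
Aug 16, 2186 → Aug 16, 2187: 365 days.
Aug 16, 2187 → Aug 16, 2188: 366 days (Feb 29, 2188 is in that span).
Aug 16, 2188 → Aug 16, 2189: 365 days.
Aug 16, 2189 → Aug 16, 2190: 365 days.
Aug 16, 2190 → Aug 16, 2191: 365 days.
Aug 16, 2191 → Aug 16, 2192: 366 days (Feb 29, 2192 is in that span).
Aug 16, 2192 → Aug 16, 2193: 365 days.
Aug 16, 2193 → Aug 16, 2194: 365 days.
Aug 16, 2194 → Aug 16, 2195: 365 days.
Aug 16, 2195 → Aug 16, 2196: 366 days (Feb 29, 2196 is in that span).
Aug 16, 2196 → Aug 16, 2197: 365 days.
Aug 16, 2197 → Aug 16, 2198: 365 days.
Aug 16, 2198 → Aug 16, 2199: 365 days.
Aug 16, 2199 → Aug 16, 2200: 365 days.
Aug 16, 2200 → Sep 16, 2200: 31 days (August has 31).
Sep 16, 2200 → Oct 16, 2200: 30 days (September has 30).
Oct 16, 2200 → Nov 16, 2200: 31 days (October has 31).
Nov 16, 2200 → Dec 16, 2200: 30 days (November has 30).
Dec 16, 2200 → Jan 16, 2201: 31 days (December has 31).
Jan 16, 2201 → Feb 16, 2201: 31 days (January has 31).
Feb 16, 2201 → Mar 16, 2201: 28 days (February has 28).
Mar 16, 2201 → Apr 16, 2201: 31 days (March has 31).
Apr 16, 2201 → Apr 29, 2201: 13 days.
Total: 5734 days.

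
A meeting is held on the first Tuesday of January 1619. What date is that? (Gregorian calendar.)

January 1, 1619

January 1, 1619 is a Tuesday.
The first Tuesday is therefore January 1 (same day).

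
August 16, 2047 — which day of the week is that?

Doomsday rule: the anchor day for the 2000s is Tuesday. For year 47: 47÷12 = 3 r 11, and 11÷4 = 2, so 3+11+2 = 16.
Tuesday + 16 ≡ Thursday — that's 2047's doomsday.
In August the doomsday date is Aug 8.
Aug 16 is 8 days after Aug 8; 8 mod 7 = 1, so Thursday + 1 = Friday.

Friday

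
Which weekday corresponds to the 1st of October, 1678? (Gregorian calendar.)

Saturday

Doomsday rule: the anchor day for the 1600s is Tuesday. For year 78: 78÷12 = 6 r 6, and 6÷4 = 1, so 6+6+1 = 13.
Tuesday + 13 ≡ Monday — that's 1678's doomsday.
In October the doomsday date is Oct 10.
Oct 1 is 9 days before Oct 10; 9 mod 7 = 2, so Monday − 2 = Saturday.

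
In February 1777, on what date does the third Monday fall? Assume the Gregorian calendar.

February 1, 1777 is a Saturday.
The first Monday is therefore February 3 (2 days later).
The third Monday is 3 + 2×7 = February 17.

February 17, 1777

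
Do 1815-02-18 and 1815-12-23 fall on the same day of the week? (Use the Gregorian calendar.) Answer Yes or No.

Yes

From Feb 18, 1815 to Dec 23, 1815 is 308 days.
308 mod 7 = 0, so they are the same weekday.
(Feb 18, 1815 is a Saturday; Dec 23, 1815 is a Saturday.)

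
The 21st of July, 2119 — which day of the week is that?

Doomsday rule: the anchor day for the 2100s is Sunday. For year 19: 19÷12 = 1 r 7, and 7÷4 = 1, so 1+7+1 = 9.
Sunday + 9 ≡ Tuesday — that's 2119's doomsday.
In July the doomsday date is Jul 11.
Jul 21 is 10 days after Jul 11; 10 mod 7 = 3, so Tuesday + 3 = Friday.

Friday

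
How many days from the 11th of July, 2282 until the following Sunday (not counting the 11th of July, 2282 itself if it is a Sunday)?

Jul 11, 2282 is a Tuesday.
From Tuesday to the next Sunday is 5 days.

5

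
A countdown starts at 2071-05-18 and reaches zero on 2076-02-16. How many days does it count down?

1735

May 18, 2071 → May 18, 2072: 366 days (Feb 29, 2072 is in that span).
May 18, 2072 → May 18, 2073: 365 days.
May 18, 2073 → May 18, 2074: 365 days.
May 18, 2074 → May 18, 2075: 365 days.
May 18, 2075 → Jun 18, 2075: 31 days (May has 31).
Jun 18, 2075 → Jul 18, 2075: 30 days (June has 30).
Jul 18, 2075 → Aug 18, 2075: 31 days (July has 31).
Aug 18, 2075 → Sep 18, 2075: 31 days (August has 31).
Sep 18, 2075 → Oct 18, 2075: 30 days (September has 30).
Oct 18, 2075 → Nov 18, 2075: 31 days (October has 31).
Nov 18, 2075 → Dec 18, 2075: 30 days (November has 30).
Dec 18, 2075 → Jan 18, 2076: 31 days (December has 31).
Jan 18, 2076 → Feb 16, 2076: 29 days.
Total: 1735 days.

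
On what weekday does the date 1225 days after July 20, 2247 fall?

Jul 20, 2247 is a Tuesday.
1225 mod 7 = 0, so 1225 days after a Tuesday is Tuesday + 0 = Tuesday.

Tuesday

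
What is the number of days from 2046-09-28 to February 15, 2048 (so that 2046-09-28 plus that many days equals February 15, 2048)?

Sep 28, 2046 → Sep 28, 2047: 365 days.
Sep 28, 2047 → Oct 28, 2047: 30 days (September has 30).
Oct 28, 2047 → Nov 28, 2047: 31 days (October has 31).
Nov 28, 2047 → Dec 28, 2047: 30 days (November has 30).
Dec 28, 2047 → Jan 28, 2048: 31 days (December has 31).
Jan 28, 2048 → Feb 15, 2048: 18 days.
Total: 505 days.

505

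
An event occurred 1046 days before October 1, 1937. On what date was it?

November 20, 1934

−365 (one year) → Oct 1, 1936 (681 left).
−366 (one year; includes Feb 29, 1936) → Oct 1, 1935 (315 left).
−1 → Sep 30, 1935 (end of Sep, 30 days; 314 left).
−30 → Aug 31, 1935 (end of Aug, 31 days; 284 left).
−31 → Jul 31, 1935 (end of Jul, 31 days; 253 left).
−31 → Jun 30, 1935 (end of Jun, 30 days; 222 left).
−30 → May 31, 1935 (end of May, 31 days; 192 left).
−31 → Apr 30, 1935 (end of Apr, 30 days; 161 left).
−30 → Mar 31, 1935 (end of Mar, 31 days; 131 left).
−31 → Feb 28, 1935 (end of Feb, 28 days; 100 left).
−28 → Jan 31, 1935 (end of Jan, 31 days; 72 left).
−31 → Dec 31, 1934 (end of Dec, 31 days; 41 left).
−31 → Nov 30, 1934 (end of Nov, 30 days; 10 left).
−10 → Nov 20, 1934.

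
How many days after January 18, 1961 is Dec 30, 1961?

346

Jan 18, 1961 → Feb 18, 1961: 31 days (January has 31).
Feb 18, 1961 → Mar 18, 1961: 28 days (February has 28).
Mar 18, 1961 → Apr 18, 1961: 31 days (March has 31).
Apr 18, 1961 → May 18, 1961: 30 days (April has 30).
May 18, 1961 → Jun 18, 1961: 31 days (May has 31).
Jun 18, 1961 → Jul 18, 1961: 30 days (June has 30).
Jul 18, 1961 → Aug 18, 1961: 31 days (July has 31).
Aug 18, 1961 → Sep 18, 1961: 31 days (August has 31).
Sep 18, 1961 → Oct 18, 1961: 30 days (September has 30).
Oct 18, 1961 → Nov 18, 1961: 31 days (October has 31).
Nov 18, 1961 → Dec 18, 1961: 30 days (November has 30).
Dec 18, 1961 → Dec 30, 1961: 12 days.
Total: 346 days.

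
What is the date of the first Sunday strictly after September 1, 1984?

September 2, 1984

Sep 1, 1984 is a Saturday.
From Saturday to the next Sunday is 1 day.
Sep 1, 1984 + 1 = Sep 2, 1984.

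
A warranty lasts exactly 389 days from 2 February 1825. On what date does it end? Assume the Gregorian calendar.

Feb has 28 days: +27 → Mar 1, 1825 (362 left).
Mar has 31 days: +31 → Apr 1, 1825 (331 left).
Apr has 30 days: +30 → May 1, 1825 (301 left).
May has 31 days: +31 → Jun 1, 1825 (270 left).
Jun has 30 days: +30 → Jul 1, 1825 (240 left).
Jul has 31 days: +31 → Aug 1, 1825 (209 left).
Aug has 31 days: +31 → Sep 1, 1825 (178 left).
Sep has 30 days: +30 → Oct 1, 1825 (148 left).
Oct has 31 days: +31 → Nov 1, 1825 (117 left).
Nov has 30 days: +30 → Dec 1, 1825 (87 left).
Dec has 31 days: +31 → Jan 1, 1826 (56 left).
Jan has 31 days: +31 → Feb 1, 1826 (25 left).
+25 → Feb 26, 1826.

February 26, 1826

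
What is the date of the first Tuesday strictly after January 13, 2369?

January 14, 2369

Jan 13, 2369 is a Monday.
From Monday to the next Tuesday is 1 day.
Jan 13, 2369 + 1 = Jan 14, 2369.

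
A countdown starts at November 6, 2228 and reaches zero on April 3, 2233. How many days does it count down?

1609

Nov 6, 2228 → Nov 6, 2229: 365 days.
Nov 6, 2229 → Nov 6, 2230: 365 days.
Nov 6, 2230 → Nov 6, 2231: 365 days.
Nov 6, 2231 → Nov 6, 2232: 366 days (Feb 29, 2232 is in that span).
Nov 6, 2232 → Dec 6, 2232: 30 days (November has 30).
Dec 6, 2232 → Jan 6, 2233: 31 days (December has 31).
Jan 6, 2233 → Feb 6, 2233: 31 days (January has 31).
Feb 6, 2233 → Mar 6, 2233: 28 days (February has 28).
Mar 6, 2233 → Apr 3, 2233: 28 days.
Total: 1609 days.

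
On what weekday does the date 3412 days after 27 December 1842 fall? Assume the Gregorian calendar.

Friday

First find the weekday of Dec 27, 1842. Doomsday rule: the anchor day for the 1800s is Friday. For year 42: 42÷12 = 3 r 6, and 6÷4 = 1, so 3+6+1 = 10.
Friday + 10 ≡ Monday — that's 1842's doomsday.
In December the doomsday date is Dec 12.
Dec 27 is 15 days after Dec 12; 15 mod 7 = 1, so Monday + 1 = Tuesday.
3412 mod 7 = 3, so 3412 days after a Tuesday is Tuesday + 3 = Friday.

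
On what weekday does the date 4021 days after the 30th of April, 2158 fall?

First find the weekday of Apr 30, 2158. Doomsday rule: the anchor day for the 2100s is Sunday. For year 58: 58÷12 = 4 r 10, and 10÷4 = 2, so 4+10+2 = 16.
Sunday + 16 ≡ Tuesday — that's 2158's doomsday.
In April the doomsday date is Apr 4.
Apr 30 is 26 days after Apr 4; 26 mod 7 = 5, so Tuesday + 5 = Sunday.
4021 mod 7 = 3, so 4021 days after a Sunday is Sunday + 3 = Wednesday.

Wednesday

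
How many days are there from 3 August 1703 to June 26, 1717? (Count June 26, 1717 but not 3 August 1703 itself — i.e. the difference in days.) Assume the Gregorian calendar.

5076

Aug 3, 1703 → Aug 3, 1704: 366 days (Feb 29, 1704 is in that span).
Aug 3, 1704 → Aug 3, 1705: 365 days.
Aug 3, 1705 → Aug 3, 1706: 365 days.
Aug 3, 1706 → Aug 3, 1707: 365 days.
Aug 3, 1707 → Aug 3, 1708: 366 days (Feb 29, 1708 is in that span).
Aug 3, 1708 → Aug 3, 1709: 365 days.
Aug 3, 1709 → Aug 3, 1710: 365 days.
Aug 3, 1710 → Aug 3, 1711: 365 days.
Aug 3, 1711 → Aug 3, 1712: 366 days (Feb 29, 1712 is in that span).
Aug 3, 1712 → Aug 3, 1713: 365 days.
Aug 3, 1713 → Aug 3, 1714: 365 days.
Aug 3, 1714 → Aug 3, 1715: 365 days.
Aug 3, 1715 → Aug 3, 1716: 366 days (Feb 29, 1716 is in that span).
Aug 3, 1716 → Sep 3, 1716: 31 days (August has 31).
Sep 3, 1716 → Oct 3, 1716: 30 days (September has 30).
Oct 3, 1716 → Nov 3, 1716: 31 days (October has 31).
Nov 3, 1716 → Dec 3, 1716: 30 days (November has 30).
Dec 3, 1716 → Jan 3, 1717: 31 days (December has 31).
Jan 3, 1717 → Feb 3, 1717: 31 days (January has 31).
Feb 3, 1717 → Mar 3, 1717: 28 days (February has 28).
Mar 3, 1717 → Apr 3, 1717: 31 days (March has 31).
Apr 3, 1717 → May 3, 1717: 30 days (April has 30).
May 3, 1717 → Jun 3, 1717: 31 days (May has 31).
Jun 3, 1717 → Jun 26, 1717: 23 days.
Total: 5076 days.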